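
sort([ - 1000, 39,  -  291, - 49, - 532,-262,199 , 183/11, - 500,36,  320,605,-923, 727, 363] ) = [ - 1000 , - 923, - 532, - 500, - 291 , - 262, - 49,183/11,36,39 , 199 , 320,363,  605,727 ]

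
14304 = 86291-71987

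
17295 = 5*3459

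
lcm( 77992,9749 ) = 77992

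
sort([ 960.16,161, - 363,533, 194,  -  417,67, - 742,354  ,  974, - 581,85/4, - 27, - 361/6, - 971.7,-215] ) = [ - 971.7, - 742, - 581, - 417, - 363,- 215,-361/6, - 27,85/4,67,161, 194, 354,533, 960.16 , 974]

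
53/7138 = 53/7138 = 0.01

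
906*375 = 339750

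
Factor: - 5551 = -7^1 *13^1*61^1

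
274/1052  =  137/526 = 0.26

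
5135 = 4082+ 1053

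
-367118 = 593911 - 961029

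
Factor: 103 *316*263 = 8560124 = 2^2*79^1 * 103^1* 263^1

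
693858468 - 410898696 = 282959772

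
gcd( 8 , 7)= 1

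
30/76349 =30/76349 = 0.00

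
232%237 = 232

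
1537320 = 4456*345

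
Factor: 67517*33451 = 2258511167 =11^1*107^1*631^1*3041^1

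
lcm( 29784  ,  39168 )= 2859264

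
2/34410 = 1/17205 = 0.00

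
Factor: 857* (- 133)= -113981 = - 7^1 * 19^1*857^1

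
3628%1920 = 1708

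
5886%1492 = 1410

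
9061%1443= 403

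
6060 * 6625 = 40147500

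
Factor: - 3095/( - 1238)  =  5/2 = 2^( - 1)*5^1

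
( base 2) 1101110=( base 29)3N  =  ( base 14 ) 7c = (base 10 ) 110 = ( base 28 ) 3Q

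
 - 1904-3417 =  - 5321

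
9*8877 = 79893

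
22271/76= 22271/76  =  293.04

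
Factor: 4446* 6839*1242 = 2^2*3^5*7^1*13^1*19^1*23^1*977^1=37764492948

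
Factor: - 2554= -2^1*1277^1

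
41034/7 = 5862 = 5862.00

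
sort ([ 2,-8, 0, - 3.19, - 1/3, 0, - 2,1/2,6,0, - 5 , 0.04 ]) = [ - 8,-5, - 3.19, - 2, - 1/3, 0, 0,0,0.04,1/2,2,  6]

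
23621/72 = 23621/72 = 328.07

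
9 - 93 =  - 84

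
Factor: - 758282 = - 2^1*7^1*54163^1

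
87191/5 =87191/5 = 17438.20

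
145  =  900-755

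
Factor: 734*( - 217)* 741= - 118024998 = - 2^1*3^1 * 7^1*13^1*19^1*31^1*367^1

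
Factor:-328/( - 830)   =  2^2*5^( - 1)*41^1*83^( - 1 ) = 164/415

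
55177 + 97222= 152399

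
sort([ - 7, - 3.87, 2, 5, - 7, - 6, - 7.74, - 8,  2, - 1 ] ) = [ - 8, - 7.74, - 7,-7,  -  6,-3.87, - 1,2, 2,5 ]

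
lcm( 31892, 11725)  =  797300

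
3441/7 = 491 + 4/7 = 491.57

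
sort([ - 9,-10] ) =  [ - 10, - 9 ] 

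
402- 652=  - 250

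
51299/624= 51299/624=82.21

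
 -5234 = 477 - 5711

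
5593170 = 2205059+3388111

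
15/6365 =3/1273 = 0.00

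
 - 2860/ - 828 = 3+ 94/207 = 3.45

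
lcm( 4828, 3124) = 53108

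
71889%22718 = 3735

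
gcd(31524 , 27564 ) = 12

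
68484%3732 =1308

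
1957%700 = 557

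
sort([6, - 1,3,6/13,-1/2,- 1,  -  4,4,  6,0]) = [ - 4, -1,-1, -1/2, 0,6/13, 3,4, 6,6] 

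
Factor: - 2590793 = - 43^1*60251^1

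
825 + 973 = 1798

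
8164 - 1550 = 6614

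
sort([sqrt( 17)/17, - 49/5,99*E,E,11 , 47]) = [ - 49/5, sqrt(17)/17,E,11, 47,99*E]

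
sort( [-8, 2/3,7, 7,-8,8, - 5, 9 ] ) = [-8, -8, - 5, 2/3, 7, 7,8, 9] 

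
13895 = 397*35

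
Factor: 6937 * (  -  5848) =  - 2^3 * 7^1*17^1*43^1*991^1 = -40567576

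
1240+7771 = 9011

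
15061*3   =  45183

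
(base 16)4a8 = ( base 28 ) 1eg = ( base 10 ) 1192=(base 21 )2EG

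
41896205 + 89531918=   131428123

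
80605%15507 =3070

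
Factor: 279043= 263^1*1061^1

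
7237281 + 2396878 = 9634159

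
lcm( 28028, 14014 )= 28028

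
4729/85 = 55 + 54/85 = 55.64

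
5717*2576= 14726992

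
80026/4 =20006 + 1/2 = 20006.50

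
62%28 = 6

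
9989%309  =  101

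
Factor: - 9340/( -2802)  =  2^1*3^(-1)  *  5^1 = 10/3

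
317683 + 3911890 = 4229573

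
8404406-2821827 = 5582579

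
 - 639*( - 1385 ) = 885015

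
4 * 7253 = 29012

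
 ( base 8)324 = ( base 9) 255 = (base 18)be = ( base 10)212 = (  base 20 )AC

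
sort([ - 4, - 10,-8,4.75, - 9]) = [-10,-9 , - 8, - 4, 4.75] 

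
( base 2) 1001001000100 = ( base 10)4676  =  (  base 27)6b5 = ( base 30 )55q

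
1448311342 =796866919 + 651444423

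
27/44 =27/44 = 0.61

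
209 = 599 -390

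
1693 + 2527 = 4220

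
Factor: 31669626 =2^1*3^1*5278271^1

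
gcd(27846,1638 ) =1638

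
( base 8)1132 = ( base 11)4A8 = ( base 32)IQ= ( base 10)602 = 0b1001011010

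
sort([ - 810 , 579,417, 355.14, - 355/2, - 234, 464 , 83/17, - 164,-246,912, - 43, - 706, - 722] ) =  [- 810, - 722, - 706, - 246, - 234, - 355/2,- 164 ,-43,  83/17, 355.14,417, 464,579,912]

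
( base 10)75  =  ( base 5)300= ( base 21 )3C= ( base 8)113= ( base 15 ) 50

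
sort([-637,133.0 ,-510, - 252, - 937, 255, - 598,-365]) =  [-937, - 637, - 598, - 510, - 365 , - 252,133.0, 255 ] 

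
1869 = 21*89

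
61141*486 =29714526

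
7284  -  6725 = 559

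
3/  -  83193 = -1 + 27730/27731 = -0.00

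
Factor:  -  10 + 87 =77 = 7^1*11^1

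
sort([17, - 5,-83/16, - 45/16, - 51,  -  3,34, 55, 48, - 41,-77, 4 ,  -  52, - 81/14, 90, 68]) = [ - 77, - 52, - 51,  -  41,  -  81/14  , - 83/16,  -  5, - 3,  -  45/16, 4, 17, 34,48, 55,68,90] 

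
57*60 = 3420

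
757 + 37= 794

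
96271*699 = 67293429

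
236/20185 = 236/20185 = 0.01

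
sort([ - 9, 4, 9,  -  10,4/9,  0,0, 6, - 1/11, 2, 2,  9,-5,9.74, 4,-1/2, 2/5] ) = [ - 10, - 9,  -  5,  -  1/2,-1/11, 0, 0, 2/5,4/9, 2, 2 , 4, 4, 6, 9, 9, 9.74 ]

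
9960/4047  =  3320/1349 = 2.46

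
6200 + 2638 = 8838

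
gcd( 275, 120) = 5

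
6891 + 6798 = 13689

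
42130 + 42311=84441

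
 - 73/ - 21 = 3  +  10/21  =  3.48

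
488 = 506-18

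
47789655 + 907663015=955452670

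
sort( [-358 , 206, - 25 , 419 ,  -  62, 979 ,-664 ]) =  [ - 664, - 358 ,-62, - 25, 206, 419,979]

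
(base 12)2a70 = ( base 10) 4980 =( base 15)1720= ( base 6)35020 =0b1001101110100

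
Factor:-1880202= - 2^1*3^1*19^1*16493^1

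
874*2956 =2583544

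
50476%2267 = 602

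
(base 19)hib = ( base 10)6490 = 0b1100101011010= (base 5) 201430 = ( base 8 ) 14532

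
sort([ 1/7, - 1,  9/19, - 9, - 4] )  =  [ -9, - 4, - 1,1/7,9/19 ]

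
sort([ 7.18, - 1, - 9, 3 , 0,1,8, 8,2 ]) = [-9 , - 1, 0 , 1, 2,  3,  7.18,8  ,  8] 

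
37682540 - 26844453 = 10838087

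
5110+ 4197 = 9307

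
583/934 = 583/934 = 0.62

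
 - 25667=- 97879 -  - 72212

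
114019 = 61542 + 52477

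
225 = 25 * 9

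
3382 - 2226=1156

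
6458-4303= 2155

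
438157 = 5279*83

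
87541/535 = 163+336/535 = 163.63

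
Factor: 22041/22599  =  79/81 =3^( - 4 )*79^1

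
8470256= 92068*92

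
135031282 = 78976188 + 56055094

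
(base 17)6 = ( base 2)110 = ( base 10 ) 6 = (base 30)6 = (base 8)6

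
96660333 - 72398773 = 24261560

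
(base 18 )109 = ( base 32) ad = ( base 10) 333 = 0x14d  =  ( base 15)173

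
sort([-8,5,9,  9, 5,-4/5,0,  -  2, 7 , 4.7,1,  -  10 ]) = [-10,-8,  -  2,- 4/5,0, 1,4.7, 5,  5,7,9, 9]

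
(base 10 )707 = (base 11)593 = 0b1011000011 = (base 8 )1303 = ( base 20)1F7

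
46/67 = 46/67 = 0.69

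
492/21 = 23 + 3/7   =  23.43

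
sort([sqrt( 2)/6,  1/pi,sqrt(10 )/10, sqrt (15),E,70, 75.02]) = [sqrt ( 2)/6,sqrt( 10)/10,1/pi , E, sqrt( 15),70,  75.02]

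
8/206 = 4/103=   0.04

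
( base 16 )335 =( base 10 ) 821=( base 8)1465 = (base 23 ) 1cg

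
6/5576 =3/2788 = 0.00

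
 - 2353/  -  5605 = 2353/5605 = 0.42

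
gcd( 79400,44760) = 40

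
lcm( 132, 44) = 132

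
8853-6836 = 2017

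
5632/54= 104 + 8/27 = 104.30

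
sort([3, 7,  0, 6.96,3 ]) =[0, 3, 3,6.96, 7]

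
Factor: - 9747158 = - 2^1*4873579^1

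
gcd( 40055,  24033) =8011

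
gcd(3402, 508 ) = 2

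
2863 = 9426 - 6563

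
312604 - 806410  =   - 493806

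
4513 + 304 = 4817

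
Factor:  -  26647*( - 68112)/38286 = 2^3 * 3^(-1)* 11^1 * 43^1*709^( - 1 )*26647^1 = 100832248/2127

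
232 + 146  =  378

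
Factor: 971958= 2^1*3^1*13^1*17^1 *733^1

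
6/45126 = 1/7521 = 0.00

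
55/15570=11/3114 = 0.00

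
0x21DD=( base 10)8669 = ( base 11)6571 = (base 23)g8l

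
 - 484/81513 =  - 1+81029/81513 = - 0.01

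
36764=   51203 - 14439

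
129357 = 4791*27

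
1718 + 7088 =8806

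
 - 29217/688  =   - 29217/688=- 42.47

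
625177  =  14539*43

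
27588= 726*38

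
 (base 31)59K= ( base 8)11760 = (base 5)130404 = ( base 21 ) BC1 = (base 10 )5104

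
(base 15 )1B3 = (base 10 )393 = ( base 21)if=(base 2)110001001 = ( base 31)CL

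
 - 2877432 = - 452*6366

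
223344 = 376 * 594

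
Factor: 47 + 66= 113^1 = 113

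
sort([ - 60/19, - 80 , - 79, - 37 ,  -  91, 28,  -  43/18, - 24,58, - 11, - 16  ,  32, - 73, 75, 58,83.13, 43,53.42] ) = [ - 91, - 80, - 79, - 73 ,-37, - 24, - 16, - 11, - 60/19, - 43/18 , 28,32,43,53.42,58  ,  58,75,83.13]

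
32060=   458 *70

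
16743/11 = 16743/11 = 1522.09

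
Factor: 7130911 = 7130911^1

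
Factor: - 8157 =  - 3^1 * 2719^1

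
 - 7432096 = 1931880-9363976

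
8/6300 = 2/1575 = 0.00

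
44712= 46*972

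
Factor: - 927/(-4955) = 3^2*5^(- 1) * 103^1*991^( - 1)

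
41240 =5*8248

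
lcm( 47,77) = 3619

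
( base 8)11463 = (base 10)4915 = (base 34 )48J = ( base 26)771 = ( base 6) 34431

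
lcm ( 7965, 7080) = 63720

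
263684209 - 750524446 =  - 486840237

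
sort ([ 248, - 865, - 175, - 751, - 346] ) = [ - 865, - 751, - 346, - 175,248]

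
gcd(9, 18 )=9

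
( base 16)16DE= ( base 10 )5854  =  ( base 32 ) 5MU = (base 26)8H4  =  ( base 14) 21c2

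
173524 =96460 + 77064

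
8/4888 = 1/611 = 0.00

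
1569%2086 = 1569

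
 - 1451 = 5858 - 7309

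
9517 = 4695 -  - 4822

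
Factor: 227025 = 3^2*5^2*1009^1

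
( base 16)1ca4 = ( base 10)7332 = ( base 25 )bi7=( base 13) 3450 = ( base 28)99o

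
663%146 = 79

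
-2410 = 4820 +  - 7230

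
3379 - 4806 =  - 1427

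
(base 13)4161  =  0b10001101001100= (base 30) A16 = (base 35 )7D6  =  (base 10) 9036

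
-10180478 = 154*( - 66107) 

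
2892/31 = 93 + 9/31 = 93.29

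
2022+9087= 11109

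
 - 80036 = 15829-95865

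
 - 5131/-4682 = 5131/4682  =  1.10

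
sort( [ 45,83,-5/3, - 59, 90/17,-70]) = [ - 70, - 59 ,-5/3,  90/17,45,83 ] 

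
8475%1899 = 879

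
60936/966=63+13/161= 63.08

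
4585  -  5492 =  - 907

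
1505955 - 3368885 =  - 1862930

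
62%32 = 30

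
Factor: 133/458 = 2^( - 1 ) * 7^1 * 19^1*229^( -1 ) 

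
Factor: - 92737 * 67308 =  - 6241941996=- 2^2*3^1*71^1*79^1*92737^1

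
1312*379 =497248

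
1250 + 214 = 1464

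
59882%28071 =3740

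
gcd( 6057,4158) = 9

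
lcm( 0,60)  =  0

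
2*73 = 146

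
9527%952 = 7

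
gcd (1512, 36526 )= 14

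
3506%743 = 534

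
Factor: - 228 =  - 2^2*3^1 * 19^1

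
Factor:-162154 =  - 2^1*81077^1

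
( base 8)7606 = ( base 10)3974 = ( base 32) 3s6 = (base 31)446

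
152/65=2 +22/65 = 2.34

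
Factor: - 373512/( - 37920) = 2^(-2) * 5^(  -  1 )*197^1 = 197/20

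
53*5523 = 292719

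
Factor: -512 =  - 2^9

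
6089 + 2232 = 8321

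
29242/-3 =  - 29242/3 = -9747.33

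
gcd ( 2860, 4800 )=20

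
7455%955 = 770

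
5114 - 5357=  - 243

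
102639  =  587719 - 485080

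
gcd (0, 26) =26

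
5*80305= 401525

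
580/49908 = 145/12477 = 0.01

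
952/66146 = 476/33073 = 0.01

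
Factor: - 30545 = - 5^1 *41^1*149^1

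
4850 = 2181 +2669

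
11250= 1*11250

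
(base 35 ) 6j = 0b11100101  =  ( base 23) 9M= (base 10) 229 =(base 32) 75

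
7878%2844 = 2190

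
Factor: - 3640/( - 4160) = 7/8 = 2^( - 3)*7^1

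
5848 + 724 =6572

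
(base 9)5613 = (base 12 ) 2493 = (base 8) 10057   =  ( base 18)CE3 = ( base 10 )4143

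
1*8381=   8381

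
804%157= 19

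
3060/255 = 12 =12.00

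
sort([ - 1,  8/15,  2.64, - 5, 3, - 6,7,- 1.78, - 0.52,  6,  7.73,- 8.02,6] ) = [ - 8.02, - 6, - 5, - 1.78,-1, - 0.52,  8/15,2.64,  3, 6 , 6,  7,7.73]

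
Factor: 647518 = 2^1*323759^1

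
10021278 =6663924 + 3357354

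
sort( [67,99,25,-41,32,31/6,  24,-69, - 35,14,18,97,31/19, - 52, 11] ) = [ - 69,-52, - 41, - 35 , 31/19,  31/6, 11,14,18,24, 25, 32, 67, 97,99]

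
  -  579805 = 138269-718074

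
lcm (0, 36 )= 0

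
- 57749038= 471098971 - 528848009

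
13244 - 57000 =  - 43756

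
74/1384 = 37/692 = 0.05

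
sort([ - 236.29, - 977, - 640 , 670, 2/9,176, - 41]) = [-977, - 640 , - 236.29, - 41, 2/9,176,  670]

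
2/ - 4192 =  - 1 + 2095/2096 =- 0.00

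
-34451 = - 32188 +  - 2263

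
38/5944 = 19/2972 = 0.01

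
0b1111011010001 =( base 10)7889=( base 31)86F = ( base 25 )cfe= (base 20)JE9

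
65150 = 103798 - 38648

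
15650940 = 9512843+6138097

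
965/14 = 68 + 13/14 = 68.93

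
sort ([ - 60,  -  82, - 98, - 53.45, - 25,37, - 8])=[ - 98, - 82, - 60,  -  53.45,  -  25,  -  8,37]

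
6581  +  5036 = 11617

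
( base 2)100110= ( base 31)17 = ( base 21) 1h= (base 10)38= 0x26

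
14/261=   14/261 = 0.05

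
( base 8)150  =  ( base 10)104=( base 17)62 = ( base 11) 95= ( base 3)10212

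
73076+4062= 77138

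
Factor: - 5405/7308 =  -2^( - 2 )* 3^( - 2 )*5^1*7^ ( - 1 )*23^1*29^( - 1 )*47^1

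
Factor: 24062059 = 7^1*761^1*4517^1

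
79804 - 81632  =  -1828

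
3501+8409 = 11910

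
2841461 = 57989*49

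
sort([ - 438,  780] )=[ - 438,780 ]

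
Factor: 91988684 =2^2*23^1*691^1*1447^1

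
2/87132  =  1/43566 = 0.00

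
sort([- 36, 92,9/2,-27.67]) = [ -36, - 27.67,9/2,92]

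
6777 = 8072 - 1295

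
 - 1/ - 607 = 1/607 = 0.00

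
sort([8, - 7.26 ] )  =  [ - 7.26,8] 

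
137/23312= 137/23312 = 0.01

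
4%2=0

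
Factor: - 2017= - 2017^1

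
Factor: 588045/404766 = 2^(  -  1) * 3^( - 1 ) * 5^1 * 113^( - 1) * 197^1 = 985/678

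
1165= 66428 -65263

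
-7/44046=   -  1 + 44039/44046 = - 0.00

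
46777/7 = 46777/7 = 6682.43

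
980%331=318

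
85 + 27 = 112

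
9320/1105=8 + 96/221  =  8.43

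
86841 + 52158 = 138999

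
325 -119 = 206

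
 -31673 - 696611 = - 728284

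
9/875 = 9/875  =  0.01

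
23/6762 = 1/294 = 0.00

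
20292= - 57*( - 356)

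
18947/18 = 1052+ 11/18=   1052.61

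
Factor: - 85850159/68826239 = - 61^( - 1)*1128299^(-1)*85850159^1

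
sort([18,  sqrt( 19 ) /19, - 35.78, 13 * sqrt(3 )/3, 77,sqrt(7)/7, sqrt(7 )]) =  [-35.78, sqrt(19)/19,sqrt(7) /7 , sqrt( 7 ), 13* sqrt(3)/3, 18 , 77 ] 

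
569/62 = 9 + 11/62 =9.18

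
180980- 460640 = - 279660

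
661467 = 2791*237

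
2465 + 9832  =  12297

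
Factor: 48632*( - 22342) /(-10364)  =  271634036/2591 = 2^2*2591^( - 1)*6079^1*11171^1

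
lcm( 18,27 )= 54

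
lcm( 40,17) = 680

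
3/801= 1/267 =0.00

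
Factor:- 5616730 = - 2^1*5^1*7^1 * 80239^1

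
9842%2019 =1766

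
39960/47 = 39960/47 = 850.21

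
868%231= 175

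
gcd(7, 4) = 1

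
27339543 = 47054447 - 19714904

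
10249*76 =778924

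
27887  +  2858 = 30745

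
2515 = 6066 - 3551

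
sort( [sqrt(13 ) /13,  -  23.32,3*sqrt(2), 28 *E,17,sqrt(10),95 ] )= [-23.32  ,  sqrt(13)/13,sqrt(10),3*sqrt( 2), 17 , 28*E, 95]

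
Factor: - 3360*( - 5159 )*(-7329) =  - 2^5*3^2 * 5^1* 7^3*11^1*67^1 *349^1 = - 127042644960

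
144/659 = 144/659 = 0.22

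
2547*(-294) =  - 748818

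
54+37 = 91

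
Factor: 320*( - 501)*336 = -53867520  =  -2^10*3^2*5^1*7^1*167^1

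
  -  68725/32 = -2148 + 11/32 = -2147.66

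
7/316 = 7/316 = 0.02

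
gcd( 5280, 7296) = 96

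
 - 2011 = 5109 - 7120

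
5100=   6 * 850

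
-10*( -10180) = 101800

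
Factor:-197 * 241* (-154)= 7311458  =  2^1*7^1 * 11^1 * 197^1*241^1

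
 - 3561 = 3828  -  7389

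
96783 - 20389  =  76394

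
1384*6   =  8304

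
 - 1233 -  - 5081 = 3848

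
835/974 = 835/974 = 0.86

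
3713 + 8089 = 11802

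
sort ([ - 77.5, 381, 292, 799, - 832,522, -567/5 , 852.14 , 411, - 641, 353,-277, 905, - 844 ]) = [ - 844, - 832, - 641, - 277, - 567/5, - 77.5 , 292,353, 381,411,522,799, 852.14, 905 ] 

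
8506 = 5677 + 2829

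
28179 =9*3131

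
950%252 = 194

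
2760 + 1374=4134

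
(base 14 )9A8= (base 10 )1912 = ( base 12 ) 1134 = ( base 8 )3570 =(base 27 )2gm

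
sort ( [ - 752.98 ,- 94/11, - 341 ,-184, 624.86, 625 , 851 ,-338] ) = [ - 752.98, - 341, - 338, - 184, - 94/11, 624.86, 625, 851 ]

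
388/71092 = 97/17773 = 0.01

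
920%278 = 86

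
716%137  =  31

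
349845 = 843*415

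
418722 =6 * 69787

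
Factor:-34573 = - 7^1*11^1*449^1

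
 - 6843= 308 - 7151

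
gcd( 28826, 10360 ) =14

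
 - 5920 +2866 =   -  3054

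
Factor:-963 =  - 3^2*107^1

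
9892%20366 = 9892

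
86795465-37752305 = 49043160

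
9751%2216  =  887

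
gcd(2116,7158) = 2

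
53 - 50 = 3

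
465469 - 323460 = 142009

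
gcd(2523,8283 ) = 3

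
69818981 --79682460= 149501441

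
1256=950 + 306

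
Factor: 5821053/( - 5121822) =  - 2^(-1 )*7^3 * 5657^1*853637^( - 1 ) = - 1940351/1707274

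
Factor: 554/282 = 3^ (-1 )*47^( - 1 )*277^1 =277/141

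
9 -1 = 8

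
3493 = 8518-5025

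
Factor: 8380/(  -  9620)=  - 13^(  -  1)*37^( - 1)*419^1 = - 419/481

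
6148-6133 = 15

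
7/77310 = 7/77310=0.00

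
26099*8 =208792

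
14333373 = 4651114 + 9682259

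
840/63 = 13 + 1/3 =13.33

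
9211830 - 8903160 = 308670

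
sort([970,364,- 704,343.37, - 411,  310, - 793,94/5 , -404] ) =[ - 793, - 704,-411,-404,94/5, 310,  343.37, 364, 970]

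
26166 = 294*89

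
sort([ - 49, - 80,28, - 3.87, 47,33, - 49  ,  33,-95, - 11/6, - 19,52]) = [  -  95 ,  -  80,  -  49, - 49, - 19,- 3.87,  -  11/6 , 28, 33,33, 47, 52]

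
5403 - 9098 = -3695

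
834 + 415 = 1249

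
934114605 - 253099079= 681015526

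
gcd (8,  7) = 1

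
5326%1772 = 10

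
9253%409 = 255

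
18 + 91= 109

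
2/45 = 2/45 = 0.04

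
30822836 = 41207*748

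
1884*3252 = 6126768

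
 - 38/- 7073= 38/7073 = 0.01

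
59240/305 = 11848/61 = 194.23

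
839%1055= 839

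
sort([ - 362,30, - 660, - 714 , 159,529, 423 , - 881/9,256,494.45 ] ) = [ - 714,-660 ,  -  362,-881/9,30, 159, 256, 423, 494.45 , 529]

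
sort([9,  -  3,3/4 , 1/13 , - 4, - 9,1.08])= [ - 9,- 4,- 3,1/13, 3/4, 1.08,9 ]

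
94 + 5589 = 5683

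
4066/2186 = 2033/1093 = 1.86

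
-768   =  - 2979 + 2211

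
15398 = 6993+8405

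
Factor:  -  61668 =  - 2^2*3^3*571^1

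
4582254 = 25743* 178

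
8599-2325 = 6274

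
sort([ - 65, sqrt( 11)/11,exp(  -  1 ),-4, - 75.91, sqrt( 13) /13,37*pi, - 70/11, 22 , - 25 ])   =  [ - 75.91, - 65, - 25, -70/11, - 4, sqrt (13) /13, sqrt ( 11)/11,  exp( - 1), 22, 37*pi]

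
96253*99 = 9529047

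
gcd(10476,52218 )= 54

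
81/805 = 81/805 = 0.10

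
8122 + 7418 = 15540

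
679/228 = 679/228 = 2.98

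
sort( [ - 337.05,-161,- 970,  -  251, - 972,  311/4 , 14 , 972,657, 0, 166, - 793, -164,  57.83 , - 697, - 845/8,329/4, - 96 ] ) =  [ - 972, - 970 , - 793, - 697,-337.05, - 251, - 164, - 161, - 845/8,-96,  0 , 14,57.83,  311/4,329/4 , 166,  657, 972] 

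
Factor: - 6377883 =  - 3^1*29^1 *73309^1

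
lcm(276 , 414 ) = 828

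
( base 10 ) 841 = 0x349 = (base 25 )18g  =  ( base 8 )1511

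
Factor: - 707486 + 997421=3^2 *5^1*17^1*379^1 = 289935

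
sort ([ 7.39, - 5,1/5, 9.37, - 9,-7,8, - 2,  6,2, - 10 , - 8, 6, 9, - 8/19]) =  [ - 10, - 9, - 8 , - 7, - 5, - 2,  -  8/19,1/5,2, 6 , 6, 7.39, 8, 9, 9.37]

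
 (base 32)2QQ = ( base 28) 3jm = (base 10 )2906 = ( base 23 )5b8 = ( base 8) 5532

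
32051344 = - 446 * ( - 71864) 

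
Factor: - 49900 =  - 2^2 * 5^2 * 499^1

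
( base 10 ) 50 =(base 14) 38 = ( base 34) 1G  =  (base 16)32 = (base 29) 1l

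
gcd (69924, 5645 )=1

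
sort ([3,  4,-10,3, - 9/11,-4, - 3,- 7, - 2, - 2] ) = [ - 10 , - 7,-4, - 3,- 2,-2, - 9/11 , 3, 3,4 ]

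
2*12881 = 25762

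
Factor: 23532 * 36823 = 2^2*3^1*23^1*37^1 * 53^1*1601^1 = 866518836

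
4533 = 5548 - 1015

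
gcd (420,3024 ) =84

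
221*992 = 219232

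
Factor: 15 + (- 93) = -2^1 * 3^1 * 13^1 = - 78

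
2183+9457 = 11640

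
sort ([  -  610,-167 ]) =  [ - 610, - 167 ] 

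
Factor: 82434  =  2^1*3^1*11^1*1249^1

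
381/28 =13 + 17/28 = 13.61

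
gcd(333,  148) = 37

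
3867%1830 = 207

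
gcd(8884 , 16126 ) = 2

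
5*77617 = 388085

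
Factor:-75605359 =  - 75605359^1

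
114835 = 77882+36953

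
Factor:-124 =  - 2^2*31^1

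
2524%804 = 112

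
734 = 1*734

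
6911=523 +6388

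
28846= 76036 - 47190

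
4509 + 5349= 9858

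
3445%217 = 190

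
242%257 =242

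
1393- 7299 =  - 5906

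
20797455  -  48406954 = -27609499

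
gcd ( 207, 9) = 9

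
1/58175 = 1/58175 = 0.00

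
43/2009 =43/2009= 0.02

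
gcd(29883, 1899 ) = 3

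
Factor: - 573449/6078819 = - 3^( - 1)*109^1*421^( - 1 ) * 4813^( - 1 )*5261^1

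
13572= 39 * 348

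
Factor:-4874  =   - 2^1 * 2437^1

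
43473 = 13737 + 29736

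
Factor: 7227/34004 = 2^( - 2 )*3^2*11^1*73^1*8501^( - 1 ) 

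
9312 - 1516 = 7796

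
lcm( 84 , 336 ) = 336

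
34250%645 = 65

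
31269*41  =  1282029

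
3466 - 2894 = 572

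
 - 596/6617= - 1+6021/6617 = - 0.09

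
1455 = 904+551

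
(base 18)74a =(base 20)5ha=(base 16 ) 92E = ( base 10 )2350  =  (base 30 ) 2IA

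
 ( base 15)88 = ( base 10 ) 128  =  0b10000000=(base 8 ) 200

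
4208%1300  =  308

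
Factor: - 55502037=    - 3^3*109^1*18859^1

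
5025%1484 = 573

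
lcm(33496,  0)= 0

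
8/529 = 8/529 = 0.02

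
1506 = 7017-5511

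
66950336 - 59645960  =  7304376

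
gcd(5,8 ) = 1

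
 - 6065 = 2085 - 8150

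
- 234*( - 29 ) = 6786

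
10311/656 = 10311/656 = 15.72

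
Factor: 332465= 5^1*7^2 * 23^1 * 59^1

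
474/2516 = 237/1258  =  0.19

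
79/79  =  1 = 1.00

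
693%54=45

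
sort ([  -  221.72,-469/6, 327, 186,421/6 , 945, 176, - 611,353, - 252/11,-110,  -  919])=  [ - 919, - 611, - 221.72, - 110, - 469/6, - 252/11, 421/6,176,186 , 327,353,945]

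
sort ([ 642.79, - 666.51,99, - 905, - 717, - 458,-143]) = [ - 905, - 717, - 666.51, - 458, - 143, 99,642.79 ]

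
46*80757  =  3714822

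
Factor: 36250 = 2^1 * 5^4*29^1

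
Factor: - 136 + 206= 70 = 2^1*5^1*7^1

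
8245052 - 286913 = 7958139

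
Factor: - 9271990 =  - 2^1*5^1*7^1*13^1*23^1*443^1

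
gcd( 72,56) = 8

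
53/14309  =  53/14309  =  0.00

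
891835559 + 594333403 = 1486168962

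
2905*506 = 1469930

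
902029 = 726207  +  175822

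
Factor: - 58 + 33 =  - 25= - 5^2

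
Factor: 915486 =2^1*3^1*11^2*13^1*97^1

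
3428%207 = 116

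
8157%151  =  3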